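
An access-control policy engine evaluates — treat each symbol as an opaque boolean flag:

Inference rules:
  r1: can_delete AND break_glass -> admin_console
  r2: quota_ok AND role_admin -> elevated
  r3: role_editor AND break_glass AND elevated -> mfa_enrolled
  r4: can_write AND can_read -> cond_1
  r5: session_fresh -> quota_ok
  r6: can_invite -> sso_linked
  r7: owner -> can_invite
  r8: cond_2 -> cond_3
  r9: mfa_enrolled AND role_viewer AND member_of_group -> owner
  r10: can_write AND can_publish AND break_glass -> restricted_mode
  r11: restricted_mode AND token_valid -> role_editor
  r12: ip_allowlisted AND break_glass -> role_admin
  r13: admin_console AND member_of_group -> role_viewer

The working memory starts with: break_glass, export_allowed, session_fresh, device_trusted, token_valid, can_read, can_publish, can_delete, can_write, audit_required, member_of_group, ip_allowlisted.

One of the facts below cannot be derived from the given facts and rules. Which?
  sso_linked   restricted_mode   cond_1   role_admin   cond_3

Round 1: r1 [can_delete AND break_glass -> admin_console]; r4 [can_write AND can_read -> cond_1]; r5 [session_fresh -> quota_ok]; r10 [can_write AND can_publish AND break_glass -> restricted_mode]; r12 [ip_allowlisted AND break_glass -> role_admin]. New: admin_console, cond_1, quota_ok, restricted_mode, role_admin.
Round 2: r2 [quota_ok AND role_admin -> elevated]; r11 [restricted_mode AND token_valid -> role_editor]; r13 [admin_console AND member_of_group -> role_viewer]. New: elevated, role_editor, role_viewer.
Round 3: r3 [role_editor AND break_glass AND elevated -> mfa_enrolled]. New: mfa_enrolled.
Round 4: r9 [mfa_enrolled AND role_viewer AND member_of_group -> owner]. New: owner.
Round 5: r7 [owner -> can_invite]. New: can_invite.
Round 6: r6 [can_invite -> sso_linked]. New: sso_linked.
Derived: sso_linked (round 6), cond_1 (round 1), role_admin (round 1), restricted_mode (round 1). cond_3 never appears in any round.

cond_3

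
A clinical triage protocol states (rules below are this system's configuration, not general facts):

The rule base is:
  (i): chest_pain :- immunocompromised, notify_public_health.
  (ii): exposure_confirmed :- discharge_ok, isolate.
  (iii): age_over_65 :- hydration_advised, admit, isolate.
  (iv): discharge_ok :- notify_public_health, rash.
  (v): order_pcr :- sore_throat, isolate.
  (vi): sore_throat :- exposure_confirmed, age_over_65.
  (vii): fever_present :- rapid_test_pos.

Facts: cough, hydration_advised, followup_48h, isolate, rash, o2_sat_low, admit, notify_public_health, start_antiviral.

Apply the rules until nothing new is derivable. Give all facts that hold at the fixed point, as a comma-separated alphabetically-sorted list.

admit, age_over_65, cough, discharge_ok, exposure_confirmed, followup_48h, hydration_advised, isolate, notify_public_health, o2_sat_low, order_pcr, rash, sore_throat, start_antiviral

Round 1: (iii) [age_over_65 :- hydration_advised, admit, isolate.]; (iv) [discharge_ok :- notify_public_health, rash.]. Adds age_over_65, discharge_ok.
Round 2: (ii) [exposure_confirmed :- discharge_ok, isolate.]. Adds exposure_confirmed.
Round 3: (vi) [sore_throat :- exposure_confirmed, age_over_65.]. Adds sore_throat.
Round 4: (v) [order_pcr :- sore_throat, isolate.]. Adds order_pcr.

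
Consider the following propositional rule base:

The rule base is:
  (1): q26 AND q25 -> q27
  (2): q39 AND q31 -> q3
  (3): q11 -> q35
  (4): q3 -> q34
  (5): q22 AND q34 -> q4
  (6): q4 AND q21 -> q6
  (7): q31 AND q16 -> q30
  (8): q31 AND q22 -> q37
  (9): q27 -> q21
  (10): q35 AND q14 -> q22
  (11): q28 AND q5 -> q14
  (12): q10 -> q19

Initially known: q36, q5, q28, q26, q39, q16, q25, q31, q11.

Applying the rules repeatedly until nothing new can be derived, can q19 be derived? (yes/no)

Round 1: (1) [q26 AND q25 -> q27]; (2) [q39 AND q31 -> q3]; (3) [q11 -> q35]; (7) [q31 AND q16 -> q30]; (11) [q28 AND q5 -> q14]. Adds q27, q3, q35, q30, q14.
Round 2: (4) [q3 -> q34]; (9) [q27 -> q21]; (10) [q35 AND q14 -> q22]. Adds q34, q21, q22.
Round 3: (5) [q22 AND q34 -> q4]; (8) [q31 AND q22 -> q37]. Adds q4, q37.
Round 4: (6) [q4 AND q21 -> q6]. Adds q6.
Fixed point reached. q19 is concluded only by (12); (12) needs q10 (never derived).

no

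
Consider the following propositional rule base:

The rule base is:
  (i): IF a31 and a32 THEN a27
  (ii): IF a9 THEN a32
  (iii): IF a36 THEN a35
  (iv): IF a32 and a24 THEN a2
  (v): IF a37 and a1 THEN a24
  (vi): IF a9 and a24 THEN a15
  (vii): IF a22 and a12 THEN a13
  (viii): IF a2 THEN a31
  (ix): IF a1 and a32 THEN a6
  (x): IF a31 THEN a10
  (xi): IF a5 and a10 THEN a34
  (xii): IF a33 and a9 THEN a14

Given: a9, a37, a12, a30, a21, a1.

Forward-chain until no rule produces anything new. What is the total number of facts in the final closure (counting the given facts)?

14

Round 1: (ii) [IF a9 THEN a32]; (v) [IF a37 and a1 THEN a24]. New: a32, a24.
Round 2: (iv) [IF a32 and a24 THEN a2]; (vi) [IF a9 and a24 THEN a15]; (ix) [IF a1 and a32 THEN a6]. New: a2, a15, a6.
Round 3: (viii) [IF a2 THEN a31]. New: a31.
Round 4: (i) [IF a31 and a32 THEN a27]; (x) [IF a31 THEN a10]. New: a27, a10.
Closure: {a1, a10, a12, a15, a2, a21, a24, a27, a30, a31, a32, a37, a6, a9} — 14 facts.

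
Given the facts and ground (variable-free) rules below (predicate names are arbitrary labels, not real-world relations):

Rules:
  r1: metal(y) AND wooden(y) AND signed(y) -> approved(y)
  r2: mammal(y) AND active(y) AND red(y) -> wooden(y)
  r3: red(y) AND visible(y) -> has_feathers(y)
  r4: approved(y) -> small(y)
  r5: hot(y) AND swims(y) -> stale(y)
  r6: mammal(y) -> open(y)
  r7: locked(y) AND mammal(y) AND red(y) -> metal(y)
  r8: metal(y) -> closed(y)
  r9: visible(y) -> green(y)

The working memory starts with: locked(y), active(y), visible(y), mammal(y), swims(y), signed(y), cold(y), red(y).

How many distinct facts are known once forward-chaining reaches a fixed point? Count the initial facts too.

Round 1: r2 [mammal(y) AND active(y) AND red(y) -> wooden(y)]; r3 [red(y) AND visible(y) -> has_feathers(y)]; r6 [mammal(y) -> open(y)]; r7 [locked(y) AND mammal(y) AND red(y) -> metal(y)]; r9 [visible(y) -> green(y)]. New: wooden(y), has_feathers(y), open(y), metal(y), green(y).
Round 2: r1 [metal(y) AND wooden(y) AND signed(y) -> approved(y)]; r8 [metal(y) -> closed(y)]. New: approved(y), closed(y).
Round 3: r4 [approved(y) -> small(y)]. New: small(y).
Closure: {active(y), approved(y), closed(y), cold(y), green(y), has_feathers(y), locked(y), mammal(y), metal(y), open(y), red(y), signed(y), small(y), swims(y), visible(y), wooden(y)} — 16 facts.

16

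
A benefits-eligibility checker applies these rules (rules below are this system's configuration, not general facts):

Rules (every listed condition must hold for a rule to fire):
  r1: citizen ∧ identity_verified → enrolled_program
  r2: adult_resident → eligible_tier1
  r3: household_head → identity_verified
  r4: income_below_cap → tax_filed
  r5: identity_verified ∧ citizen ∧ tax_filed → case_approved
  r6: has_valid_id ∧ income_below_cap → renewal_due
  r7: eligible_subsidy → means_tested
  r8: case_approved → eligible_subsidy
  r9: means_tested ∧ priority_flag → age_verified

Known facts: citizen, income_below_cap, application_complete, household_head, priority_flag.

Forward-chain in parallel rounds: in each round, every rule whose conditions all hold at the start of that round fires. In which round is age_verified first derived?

5

Round 1: r3 [household_head → identity_verified]; r4 [income_below_cap → tax_filed]. New: identity_verified, tax_filed.
Round 2: r1 [citizen ∧ identity_verified → enrolled_program]; r5 [identity_verified ∧ citizen ∧ tax_filed → case_approved]. New: enrolled_program, case_approved.
Round 3: r8 [case_approved → eligible_subsidy]. New: eligible_subsidy.
Round 4: r7 [eligible_subsidy → means_tested]. New: means_tested.
Round 5: r9 [means_tested ∧ priority_flag → age_verified]. New: age_verified.
age_verified first appears in round 5.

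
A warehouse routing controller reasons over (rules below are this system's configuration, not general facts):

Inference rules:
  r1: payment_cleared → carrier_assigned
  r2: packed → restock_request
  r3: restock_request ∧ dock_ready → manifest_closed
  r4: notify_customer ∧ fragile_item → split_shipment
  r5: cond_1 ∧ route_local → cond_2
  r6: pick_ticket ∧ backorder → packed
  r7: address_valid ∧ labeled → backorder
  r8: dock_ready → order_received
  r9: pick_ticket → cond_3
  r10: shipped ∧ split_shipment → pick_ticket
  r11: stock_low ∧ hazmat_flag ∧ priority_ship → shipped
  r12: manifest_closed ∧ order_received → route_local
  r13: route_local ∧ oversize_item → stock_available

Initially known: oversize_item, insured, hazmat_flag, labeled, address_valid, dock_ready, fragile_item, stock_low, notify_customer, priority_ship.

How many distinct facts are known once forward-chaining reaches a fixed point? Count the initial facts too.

21

Round 1 fires r4, r7, r8, r11, giving split_shipment, backorder, order_received, shipped.
Round 2 fires r10, giving pick_ticket.
Round 3 fires r6, r9, giving packed, cond_3.
Round 4 fires r2, giving restock_request.
Round 5 fires r3, giving manifest_closed.
Round 6 fires r12, giving route_local.
Round 7 fires r13, giving stock_available.
Closure: {address_valid, backorder, cond_3, dock_ready, fragile_item, hazmat_flag, insured, labeled, manifest_closed, notify_customer, order_received, oversize_item, packed, pick_ticket, priority_ship, restock_request, route_local, shipped, split_shipment, stock_available, stock_low} — 21 facts.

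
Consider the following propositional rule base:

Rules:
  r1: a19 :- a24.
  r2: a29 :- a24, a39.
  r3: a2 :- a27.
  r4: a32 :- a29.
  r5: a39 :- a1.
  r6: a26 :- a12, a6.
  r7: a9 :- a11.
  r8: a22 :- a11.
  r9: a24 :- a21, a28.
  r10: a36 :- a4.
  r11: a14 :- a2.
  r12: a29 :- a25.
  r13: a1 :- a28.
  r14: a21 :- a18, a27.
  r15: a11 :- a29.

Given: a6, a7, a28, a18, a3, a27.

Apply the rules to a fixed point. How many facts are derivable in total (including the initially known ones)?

18

Round 1: r3 [a2 :- a27.]; r13 [a1 :- a28.]; r14 [a21 :- a18, a27.]. New: a2, a1, a21.
Round 2: r5 [a39 :- a1.]; r9 [a24 :- a21, a28.]; r11 [a14 :- a2.]. New: a39, a24, a14.
Round 3: r1 [a19 :- a24.]; r2 [a29 :- a24, a39.]. New: a19, a29.
Round 4: r4 [a32 :- a29.]; r15 [a11 :- a29.]. New: a32, a11.
Round 5: r7 [a9 :- a11.]; r8 [a22 :- a11.]. New: a9, a22.
Closure: {a1, a11, a14, a18, a19, a2, a21, a22, a24, a27, a28, a29, a3, a32, a39, a6, a7, a9} — 18 facts.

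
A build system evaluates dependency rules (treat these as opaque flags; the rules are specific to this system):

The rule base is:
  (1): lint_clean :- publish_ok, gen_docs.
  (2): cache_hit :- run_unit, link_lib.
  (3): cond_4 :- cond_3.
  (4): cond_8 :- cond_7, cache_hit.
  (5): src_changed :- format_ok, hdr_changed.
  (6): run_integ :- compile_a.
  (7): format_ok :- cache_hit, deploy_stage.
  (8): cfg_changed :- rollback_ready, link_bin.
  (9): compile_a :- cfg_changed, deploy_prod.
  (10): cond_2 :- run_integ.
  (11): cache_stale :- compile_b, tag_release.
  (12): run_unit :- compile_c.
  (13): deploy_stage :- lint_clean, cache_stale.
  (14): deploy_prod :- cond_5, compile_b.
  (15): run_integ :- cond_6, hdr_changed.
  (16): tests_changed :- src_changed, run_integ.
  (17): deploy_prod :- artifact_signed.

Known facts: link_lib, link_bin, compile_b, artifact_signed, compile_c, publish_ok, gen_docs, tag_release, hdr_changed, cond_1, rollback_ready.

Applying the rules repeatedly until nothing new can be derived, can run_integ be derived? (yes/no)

[1] (1) [lint_clean :- publish_ok, gen_docs.]; (8) [cfg_changed :- rollback_ready, link_bin.]; (11) [cache_stale :- compile_b, tag_release.]; (12) [run_unit :- compile_c.]; (17) [deploy_prod :- artifact_signed.]. ⇒ new: lint_clean, cfg_changed, cache_stale, run_unit, deploy_prod.
[2] (2) [cache_hit :- run_unit, link_lib.]; (9) [compile_a :- cfg_changed, deploy_prod.]; (13) [deploy_stage :- lint_clean, cache_stale.]. ⇒ new: cache_hit, compile_a, deploy_stage.
[3] (6) [run_integ :- compile_a.]; (7) [format_ok :- cache_hit, deploy_stage.]. ⇒ new: run_integ, format_ok.
[4] (5) [src_changed :- format_ok, hdr_changed.]; (10) [cond_2 :- run_integ.]. ⇒ new: src_changed, cond_2.
[5] (16) [tests_changed :- src_changed, run_integ.]. ⇒ new: tests_changed.
run_integ appears in round 3, so it is derivable.

yes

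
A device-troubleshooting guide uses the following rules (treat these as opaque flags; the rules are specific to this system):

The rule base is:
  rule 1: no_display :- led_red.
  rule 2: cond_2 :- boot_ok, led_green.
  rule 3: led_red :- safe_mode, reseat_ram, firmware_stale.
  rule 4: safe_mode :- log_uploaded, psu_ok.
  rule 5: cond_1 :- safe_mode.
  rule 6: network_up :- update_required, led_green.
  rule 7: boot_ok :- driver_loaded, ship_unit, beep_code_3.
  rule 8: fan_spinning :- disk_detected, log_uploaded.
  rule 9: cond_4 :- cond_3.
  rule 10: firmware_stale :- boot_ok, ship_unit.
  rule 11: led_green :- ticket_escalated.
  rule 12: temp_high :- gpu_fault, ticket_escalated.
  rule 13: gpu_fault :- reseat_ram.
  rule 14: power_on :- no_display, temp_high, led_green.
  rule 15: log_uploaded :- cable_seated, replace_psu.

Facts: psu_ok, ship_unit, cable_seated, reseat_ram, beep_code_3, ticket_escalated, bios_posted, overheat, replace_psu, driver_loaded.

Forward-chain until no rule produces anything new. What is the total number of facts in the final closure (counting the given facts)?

Round 1 — rule 7, rule 11, rule 13, rule 15, derive boot_ok, led_green, gpu_fault, log_uploaded.
Round 2 — rule 2, rule 4, rule 10, rule 12, derive cond_2, safe_mode, firmware_stale, temp_high.
Round 3 — rule 3, rule 5, derive led_red, cond_1.
Round 4 — rule 1, derive no_display.
Round 5 — rule 14, derive power_on.
Closure: {beep_code_3, bios_posted, boot_ok, cable_seated, cond_1, cond_2, driver_loaded, firmware_stale, gpu_fault, led_green, led_red, log_uploaded, no_display, overheat, power_on, psu_ok, replace_psu, reseat_ram, safe_mode, ship_unit, temp_high, ticket_escalated} — 22 facts.

22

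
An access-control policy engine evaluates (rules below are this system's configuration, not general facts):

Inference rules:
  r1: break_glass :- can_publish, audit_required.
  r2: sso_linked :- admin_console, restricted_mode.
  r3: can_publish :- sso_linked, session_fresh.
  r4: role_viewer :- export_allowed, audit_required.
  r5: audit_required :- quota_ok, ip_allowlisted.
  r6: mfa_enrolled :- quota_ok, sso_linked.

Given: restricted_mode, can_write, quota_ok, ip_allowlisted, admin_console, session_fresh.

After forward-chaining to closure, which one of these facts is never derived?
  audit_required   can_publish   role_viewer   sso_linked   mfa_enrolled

role_viewer

Round 1 fires r2, r5, giving sso_linked, audit_required.
Round 2 fires r3, r6, giving can_publish, mfa_enrolled.
Round 3 fires r1, giving break_glass.
Derived: mfa_enrolled (round 2), audit_required (round 1), can_publish (round 2), sso_linked (round 1). role_viewer never appears in any round.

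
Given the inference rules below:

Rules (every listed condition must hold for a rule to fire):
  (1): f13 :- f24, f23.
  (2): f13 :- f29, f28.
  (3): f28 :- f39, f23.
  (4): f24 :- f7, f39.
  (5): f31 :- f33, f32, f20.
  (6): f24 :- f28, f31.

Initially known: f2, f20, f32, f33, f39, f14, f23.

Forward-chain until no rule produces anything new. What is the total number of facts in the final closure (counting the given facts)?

[1] (3) [f28 :- f39, f23.]; (5) [f31 :- f33, f32, f20.]. ⇒ new: f28, f31.
[2] (6) [f24 :- f28, f31.]. ⇒ new: f24.
[3] (1) [f13 :- f24, f23.]. ⇒ new: f13.
Closure: {f13, f14, f2, f20, f23, f24, f28, f31, f32, f33, f39} — 11 facts.

11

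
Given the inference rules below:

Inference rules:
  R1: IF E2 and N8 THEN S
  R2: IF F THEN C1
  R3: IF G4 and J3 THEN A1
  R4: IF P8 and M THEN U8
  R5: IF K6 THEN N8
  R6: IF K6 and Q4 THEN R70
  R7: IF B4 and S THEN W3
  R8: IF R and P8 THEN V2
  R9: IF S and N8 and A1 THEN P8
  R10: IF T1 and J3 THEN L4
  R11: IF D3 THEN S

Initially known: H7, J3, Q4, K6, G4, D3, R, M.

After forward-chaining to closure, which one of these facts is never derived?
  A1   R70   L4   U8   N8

Round 1: R3 [IF G4 and J3 THEN A1]; R5 [IF K6 THEN N8]; R6 [IF K6 and Q4 THEN R70]; R11 [IF D3 THEN S]. New: A1, N8, R70, S.
Round 2: R9 [IF S and N8 and A1 THEN P8]. New: P8.
Round 3: R4 [IF P8 and M THEN U8]; R8 [IF R and P8 THEN V2]. New: U8, V2.
Derived: A1 (round 1), R70 (round 1), N8 (round 1), U8 (round 3). L4 never appears in any round.

L4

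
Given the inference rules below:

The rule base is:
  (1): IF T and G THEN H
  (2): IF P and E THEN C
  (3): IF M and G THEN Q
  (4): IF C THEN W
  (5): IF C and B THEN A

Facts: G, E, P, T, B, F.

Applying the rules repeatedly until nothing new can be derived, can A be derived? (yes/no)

yes

Round 1: (1) [IF T and G THEN H]; (2) [IF P and E THEN C]. Adds H, C.
Round 2: (4) [IF C THEN W]; (5) [IF C and B THEN A]. Adds W, A.
A appears in round 2, so it is derivable.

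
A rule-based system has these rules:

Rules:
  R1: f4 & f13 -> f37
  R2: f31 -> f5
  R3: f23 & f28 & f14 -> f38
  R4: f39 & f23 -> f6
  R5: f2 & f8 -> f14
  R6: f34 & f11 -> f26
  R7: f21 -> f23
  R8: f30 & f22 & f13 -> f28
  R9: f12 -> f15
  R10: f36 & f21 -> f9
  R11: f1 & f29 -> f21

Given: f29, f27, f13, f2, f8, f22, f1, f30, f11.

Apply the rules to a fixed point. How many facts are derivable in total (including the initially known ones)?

14

Round 1 fires R5, R8, R11, giving f14, f28, f21.
Round 2 fires R7, giving f23.
Round 3 fires R3, giving f38.
Closure: {f1, f11, f13, f14, f2, f21, f22, f23, f27, f28, f29, f30, f38, f8} — 14 facts.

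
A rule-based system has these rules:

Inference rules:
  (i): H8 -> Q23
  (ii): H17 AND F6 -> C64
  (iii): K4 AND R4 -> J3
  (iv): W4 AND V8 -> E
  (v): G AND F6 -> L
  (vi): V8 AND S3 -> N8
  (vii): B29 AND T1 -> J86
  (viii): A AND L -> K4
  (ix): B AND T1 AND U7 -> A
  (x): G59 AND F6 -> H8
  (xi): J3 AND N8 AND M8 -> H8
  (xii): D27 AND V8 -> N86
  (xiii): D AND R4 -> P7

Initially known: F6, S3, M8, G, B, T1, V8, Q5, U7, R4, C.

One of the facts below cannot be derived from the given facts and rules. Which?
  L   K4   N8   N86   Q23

Round 1: (v) [G AND F6 -> L]; (vi) [V8 AND S3 -> N8]; (ix) [B AND T1 AND U7 -> A]. Adds L, N8, A.
Round 2: (viii) [A AND L -> K4]. Adds K4.
Round 3: (iii) [K4 AND R4 -> J3]. Adds J3.
Round 4: (xi) [J3 AND N8 AND M8 -> H8]. Adds H8.
Round 5: (i) [H8 -> Q23]. Adds Q23.
Derived: N8 (round 1), K4 (round 2), Q23 (round 5), L (round 1). N86 never appears in any round.

N86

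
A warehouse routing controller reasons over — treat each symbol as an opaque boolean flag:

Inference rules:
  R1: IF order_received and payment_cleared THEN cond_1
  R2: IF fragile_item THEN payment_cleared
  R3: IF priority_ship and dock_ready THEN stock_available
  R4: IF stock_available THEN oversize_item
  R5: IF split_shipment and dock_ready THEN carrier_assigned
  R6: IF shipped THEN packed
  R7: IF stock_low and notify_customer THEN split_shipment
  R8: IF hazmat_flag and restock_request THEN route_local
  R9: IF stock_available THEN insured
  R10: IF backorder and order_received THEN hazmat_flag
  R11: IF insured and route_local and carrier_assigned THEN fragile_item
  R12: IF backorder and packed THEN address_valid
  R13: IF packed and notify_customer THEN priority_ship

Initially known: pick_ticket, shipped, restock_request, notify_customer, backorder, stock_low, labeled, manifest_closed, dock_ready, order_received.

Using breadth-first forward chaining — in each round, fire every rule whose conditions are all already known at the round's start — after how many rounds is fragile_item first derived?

[1] R6 [IF shipped THEN packed]; R7 [IF stock_low and notify_customer THEN split_shipment]; R10 [IF backorder and order_received THEN hazmat_flag]. ⇒ new: packed, split_shipment, hazmat_flag.
[2] R5 [IF split_shipment and dock_ready THEN carrier_assigned]; R8 [IF hazmat_flag and restock_request THEN route_local]; R12 [IF backorder and packed THEN address_valid]; R13 [IF packed and notify_customer THEN priority_ship]. ⇒ new: carrier_assigned, route_local, address_valid, priority_ship.
[3] R3 [IF priority_ship and dock_ready THEN stock_available]. ⇒ new: stock_available.
[4] R4 [IF stock_available THEN oversize_item]; R9 [IF stock_available THEN insured]. ⇒ new: oversize_item, insured.
[5] R11 [IF insured and route_local and carrier_assigned THEN fragile_item]. ⇒ new: fragile_item.
fragile_item first appears in round 5.

5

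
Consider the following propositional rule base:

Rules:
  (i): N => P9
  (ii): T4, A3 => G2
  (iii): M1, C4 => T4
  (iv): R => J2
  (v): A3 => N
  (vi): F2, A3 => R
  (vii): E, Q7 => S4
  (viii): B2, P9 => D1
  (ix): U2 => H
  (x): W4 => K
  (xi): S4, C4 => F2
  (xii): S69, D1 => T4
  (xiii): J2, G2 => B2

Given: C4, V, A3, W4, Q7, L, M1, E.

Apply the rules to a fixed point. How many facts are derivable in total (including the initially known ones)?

19

Round 1: (iii) [M1, C4 => T4]; (v) [A3 => N]; (vii) [E, Q7 => S4]; (x) [W4 => K]. Adds T4, N, S4, K.
Round 2: (i) [N => P9]; (ii) [T4, A3 => G2]; (xi) [S4, C4 => F2]. Adds P9, G2, F2.
Round 3: (vi) [F2, A3 => R]. Adds R.
Round 4: (iv) [R => J2]. Adds J2.
Round 5: (xiii) [J2, G2 => B2]. Adds B2.
Round 6: (viii) [B2, P9 => D1]. Adds D1.
Closure: {A3, B2, C4, D1, E, F2, G2, J2, K, L, M1, N, P9, Q7, R, S4, T4, V, W4} — 19 facts.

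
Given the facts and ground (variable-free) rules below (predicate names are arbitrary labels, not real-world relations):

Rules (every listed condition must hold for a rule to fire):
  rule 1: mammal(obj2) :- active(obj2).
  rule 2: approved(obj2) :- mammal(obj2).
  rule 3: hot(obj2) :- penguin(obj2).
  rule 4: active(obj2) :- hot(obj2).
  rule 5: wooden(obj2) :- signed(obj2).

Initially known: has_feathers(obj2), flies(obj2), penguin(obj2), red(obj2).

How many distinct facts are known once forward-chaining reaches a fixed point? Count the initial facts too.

Round 1 — rule 3, derive hot(obj2).
Round 2 — rule 4, derive active(obj2).
Round 3 — rule 1, derive mammal(obj2).
Round 4 — rule 2, derive approved(obj2).
Closure: {active(obj2), approved(obj2), flies(obj2), has_feathers(obj2), hot(obj2), mammal(obj2), penguin(obj2), red(obj2)} — 8 facts.

8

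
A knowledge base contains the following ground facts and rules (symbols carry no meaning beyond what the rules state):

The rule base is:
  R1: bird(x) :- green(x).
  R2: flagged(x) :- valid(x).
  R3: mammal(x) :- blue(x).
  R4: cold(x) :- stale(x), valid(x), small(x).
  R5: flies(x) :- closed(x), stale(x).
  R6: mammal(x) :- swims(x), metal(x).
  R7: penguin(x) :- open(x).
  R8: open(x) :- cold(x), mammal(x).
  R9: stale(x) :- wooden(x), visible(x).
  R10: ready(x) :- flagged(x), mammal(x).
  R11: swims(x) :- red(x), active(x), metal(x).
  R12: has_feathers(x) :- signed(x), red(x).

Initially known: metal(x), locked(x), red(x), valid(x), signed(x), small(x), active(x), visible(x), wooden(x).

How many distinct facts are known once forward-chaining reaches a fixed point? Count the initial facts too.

Round 1: R2 [flagged(x) :- valid(x).]; R9 [stale(x) :- wooden(x), visible(x).]; R11 [swims(x) :- red(x), active(x), metal(x).]; R12 [has_feathers(x) :- signed(x), red(x).]. Adds flagged(x), stale(x), swims(x), has_feathers(x).
Round 2: R4 [cold(x) :- stale(x), valid(x), small(x).]; R6 [mammal(x) :- swims(x), metal(x).]. Adds cold(x), mammal(x).
Round 3: R8 [open(x) :- cold(x), mammal(x).]; R10 [ready(x) :- flagged(x), mammal(x).]. Adds open(x), ready(x).
Round 4: R7 [penguin(x) :- open(x).]. Adds penguin(x).
Closure: {active(x), cold(x), flagged(x), has_feathers(x), locked(x), mammal(x), metal(x), open(x), penguin(x), ready(x), red(x), signed(x), small(x), stale(x), swims(x), valid(x), visible(x), wooden(x)} — 18 facts.

18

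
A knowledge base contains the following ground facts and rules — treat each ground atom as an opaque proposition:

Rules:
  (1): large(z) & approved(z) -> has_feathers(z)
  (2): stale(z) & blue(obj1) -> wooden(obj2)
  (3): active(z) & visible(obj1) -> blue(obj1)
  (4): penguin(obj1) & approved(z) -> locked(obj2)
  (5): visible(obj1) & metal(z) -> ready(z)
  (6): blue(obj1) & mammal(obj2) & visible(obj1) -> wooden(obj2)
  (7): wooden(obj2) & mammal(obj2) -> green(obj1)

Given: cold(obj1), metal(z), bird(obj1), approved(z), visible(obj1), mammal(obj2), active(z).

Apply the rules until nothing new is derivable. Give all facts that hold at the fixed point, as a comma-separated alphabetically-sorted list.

[1] (3) [active(z) & visible(obj1) -> blue(obj1)]; (5) [visible(obj1) & metal(z) -> ready(z)]. ⇒ new: blue(obj1), ready(z).
[2] (6) [blue(obj1) & mammal(obj2) & visible(obj1) -> wooden(obj2)]. ⇒ new: wooden(obj2).
[3] (7) [wooden(obj2) & mammal(obj2) -> green(obj1)]. ⇒ new: green(obj1).

active(z), approved(z), bird(obj1), blue(obj1), cold(obj1), green(obj1), mammal(obj2), metal(z), ready(z), visible(obj1), wooden(obj2)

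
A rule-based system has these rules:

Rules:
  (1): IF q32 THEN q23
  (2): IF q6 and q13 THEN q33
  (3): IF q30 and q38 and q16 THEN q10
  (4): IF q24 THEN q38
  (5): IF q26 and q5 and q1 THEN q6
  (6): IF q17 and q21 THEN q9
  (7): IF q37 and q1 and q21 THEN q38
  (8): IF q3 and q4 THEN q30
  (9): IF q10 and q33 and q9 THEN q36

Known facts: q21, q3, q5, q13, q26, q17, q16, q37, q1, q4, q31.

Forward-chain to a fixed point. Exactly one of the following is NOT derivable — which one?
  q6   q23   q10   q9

[1] (5) [IF q26 and q5 and q1 THEN q6]; (6) [IF q17 and q21 THEN q9]; (7) [IF q37 and q1 and q21 THEN q38]; (8) [IF q3 and q4 THEN q30]. ⇒ new: q6, q9, q38, q30.
[2] (2) [IF q6 and q13 THEN q33]; (3) [IF q30 and q38 and q16 THEN q10]. ⇒ new: q33, q10.
[3] (9) [IF q10 and q33 and q9 THEN q36]. ⇒ new: q36.
Derived: q10 (round 2), q6 (round 1), q9 (round 1). q23 never appears in any round.

q23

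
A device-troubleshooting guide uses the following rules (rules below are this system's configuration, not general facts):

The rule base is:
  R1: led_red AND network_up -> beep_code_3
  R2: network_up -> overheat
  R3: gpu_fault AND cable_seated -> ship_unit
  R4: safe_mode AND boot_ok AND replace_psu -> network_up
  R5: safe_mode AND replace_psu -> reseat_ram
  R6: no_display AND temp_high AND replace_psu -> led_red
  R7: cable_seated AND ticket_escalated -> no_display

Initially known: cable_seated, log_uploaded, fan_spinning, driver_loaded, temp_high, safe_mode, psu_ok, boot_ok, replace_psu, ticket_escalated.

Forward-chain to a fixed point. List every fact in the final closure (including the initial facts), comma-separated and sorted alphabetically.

beep_code_3, boot_ok, cable_seated, driver_loaded, fan_spinning, led_red, log_uploaded, network_up, no_display, overheat, psu_ok, replace_psu, reseat_ram, safe_mode, temp_high, ticket_escalated

Round 1 fires R4, R5, R7, giving network_up, reseat_ram, no_display.
Round 2 fires R2, R6, giving overheat, led_red.
Round 3 fires R1, giving beep_code_3.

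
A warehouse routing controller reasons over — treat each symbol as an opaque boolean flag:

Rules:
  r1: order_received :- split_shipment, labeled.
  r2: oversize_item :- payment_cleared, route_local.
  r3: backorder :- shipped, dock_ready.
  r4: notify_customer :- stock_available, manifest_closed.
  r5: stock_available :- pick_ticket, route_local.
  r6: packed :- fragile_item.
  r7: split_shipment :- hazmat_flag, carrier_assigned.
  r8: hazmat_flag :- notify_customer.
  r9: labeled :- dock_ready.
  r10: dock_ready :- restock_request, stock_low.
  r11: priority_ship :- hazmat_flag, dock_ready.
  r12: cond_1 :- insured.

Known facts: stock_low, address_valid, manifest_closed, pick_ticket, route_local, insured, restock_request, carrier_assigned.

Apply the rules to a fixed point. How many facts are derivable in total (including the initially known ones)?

Round 1: r5 [stock_available :- pick_ticket, route_local.]; r10 [dock_ready :- restock_request, stock_low.]; r12 [cond_1 :- insured.]. New: stock_available, dock_ready, cond_1.
Round 2: r4 [notify_customer :- stock_available, manifest_closed.]; r9 [labeled :- dock_ready.]. New: notify_customer, labeled.
Round 3: r8 [hazmat_flag :- notify_customer.]. New: hazmat_flag.
Round 4: r7 [split_shipment :- hazmat_flag, carrier_assigned.]; r11 [priority_ship :- hazmat_flag, dock_ready.]. New: split_shipment, priority_ship.
Round 5: r1 [order_received :- split_shipment, labeled.]. New: order_received.
Closure: {address_valid, carrier_assigned, cond_1, dock_ready, hazmat_flag, insured, labeled, manifest_closed, notify_customer, order_received, pick_ticket, priority_ship, restock_request, route_local, split_shipment, stock_available, stock_low} — 17 facts.

17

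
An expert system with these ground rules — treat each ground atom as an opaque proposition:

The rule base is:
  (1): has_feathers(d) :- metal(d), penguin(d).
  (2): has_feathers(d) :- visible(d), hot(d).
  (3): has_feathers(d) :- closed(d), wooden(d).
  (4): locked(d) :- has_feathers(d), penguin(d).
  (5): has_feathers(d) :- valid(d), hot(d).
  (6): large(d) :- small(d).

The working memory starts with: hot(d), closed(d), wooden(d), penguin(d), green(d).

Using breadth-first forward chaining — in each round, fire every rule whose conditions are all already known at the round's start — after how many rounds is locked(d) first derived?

Round 1: (3) [has_feathers(d) :- closed(d), wooden(d).]. Adds has_feathers(d).
Round 2: (4) [locked(d) :- has_feathers(d), penguin(d).]. Adds locked(d).
locked(d) first appears in round 2.

2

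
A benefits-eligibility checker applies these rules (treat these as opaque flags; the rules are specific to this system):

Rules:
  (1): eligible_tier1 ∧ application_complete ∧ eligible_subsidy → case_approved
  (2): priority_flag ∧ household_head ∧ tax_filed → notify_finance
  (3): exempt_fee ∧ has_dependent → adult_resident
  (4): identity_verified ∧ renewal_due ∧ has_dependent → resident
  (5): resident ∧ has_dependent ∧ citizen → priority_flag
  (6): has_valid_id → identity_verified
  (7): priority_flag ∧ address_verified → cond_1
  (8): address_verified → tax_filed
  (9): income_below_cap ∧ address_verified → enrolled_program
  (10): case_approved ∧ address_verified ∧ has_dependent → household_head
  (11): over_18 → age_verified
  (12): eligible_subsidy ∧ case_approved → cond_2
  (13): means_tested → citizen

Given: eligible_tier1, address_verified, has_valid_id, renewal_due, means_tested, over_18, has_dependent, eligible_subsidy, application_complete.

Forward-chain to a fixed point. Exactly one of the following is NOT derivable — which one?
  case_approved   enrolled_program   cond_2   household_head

enrolled_program

Round 1: (1) [eligible_tier1 ∧ application_complete ∧ eligible_subsidy → case_approved]; (6) [has_valid_id → identity_verified]; (8) [address_verified → tax_filed]; (11) [over_18 → age_verified]; (13) [means_tested → citizen]. New: case_approved, identity_verified, tax_filed, age_verified, citizen.
Round 2: (4) [identity_verified ∧ renewal_due ∧ has_dependent → resident]; (10) [case_approved ∧ address_verified ∧ has_dependent → household_head]; (12) [eligible_subsidy ∧ case_approved → cond_2]. New: resident, household_head, cond_2.
Round 3: (5) [resident ∧ has_dependent ∧ citizen → priority_flag]. New: priority_flag.
Round 4: (2) [priority_flag ∧ household_head ∧ tax_filed → notify_finance]; (7) [priority_flag ∧ address_verified → cond_1]. New: notify_finance, cond_1.
Derived: cond_2 (round 2), case_approved (round 1), household_head (round 2). enrolled_program never appears in any round.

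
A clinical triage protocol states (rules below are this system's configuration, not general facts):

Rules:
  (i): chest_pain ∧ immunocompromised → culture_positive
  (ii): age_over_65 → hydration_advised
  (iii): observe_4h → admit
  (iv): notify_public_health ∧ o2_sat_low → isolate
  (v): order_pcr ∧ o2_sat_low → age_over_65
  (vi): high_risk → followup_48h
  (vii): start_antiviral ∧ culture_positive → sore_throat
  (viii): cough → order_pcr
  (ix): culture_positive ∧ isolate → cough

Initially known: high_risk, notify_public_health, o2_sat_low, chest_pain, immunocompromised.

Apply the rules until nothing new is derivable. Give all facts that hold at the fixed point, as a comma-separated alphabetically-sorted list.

age_over_65, chest_pain, cough, culture_positive, followup_48h, high_risk, hydration_advised, immunocompromised, isolate, notify_public_health, o2_sat_low, order_pcr

Round 1 fires (i), (iv), (vi), giving culture_positive, isolate, followup_48h.
Round 2 fires (ix), giving cough.
Round 3 fires (viii), giving order_pcr.
Round 4 fires (v), giving age_over_65.
Round 5 fires (ii), giving hydration_advised.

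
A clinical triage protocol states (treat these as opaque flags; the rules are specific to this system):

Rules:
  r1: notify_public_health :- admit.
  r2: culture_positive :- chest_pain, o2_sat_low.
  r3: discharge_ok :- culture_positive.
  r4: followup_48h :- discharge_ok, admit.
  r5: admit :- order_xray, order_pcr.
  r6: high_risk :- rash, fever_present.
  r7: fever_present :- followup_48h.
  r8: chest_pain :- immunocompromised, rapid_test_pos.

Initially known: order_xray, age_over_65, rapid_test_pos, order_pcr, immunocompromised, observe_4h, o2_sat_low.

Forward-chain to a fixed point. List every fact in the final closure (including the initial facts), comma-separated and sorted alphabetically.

Round 1 — r5, r8, derive admit, chest_pain.
Round 2 — r1, r2, derive notify_public_health, culture_positive.
Round 3 — r3, derive discharge_ok.
Round 4 — r4, derive followup_48h.
Round 5 — r7, derive fever_present.

admit, age_over_65, chest_pain, culture_positive, discharge_ok, fever_present, followup_48h, immunocompromised, notify_public_health, o2_sat_low, observe_4h, order_pcr, order_xray, rapid_test_pos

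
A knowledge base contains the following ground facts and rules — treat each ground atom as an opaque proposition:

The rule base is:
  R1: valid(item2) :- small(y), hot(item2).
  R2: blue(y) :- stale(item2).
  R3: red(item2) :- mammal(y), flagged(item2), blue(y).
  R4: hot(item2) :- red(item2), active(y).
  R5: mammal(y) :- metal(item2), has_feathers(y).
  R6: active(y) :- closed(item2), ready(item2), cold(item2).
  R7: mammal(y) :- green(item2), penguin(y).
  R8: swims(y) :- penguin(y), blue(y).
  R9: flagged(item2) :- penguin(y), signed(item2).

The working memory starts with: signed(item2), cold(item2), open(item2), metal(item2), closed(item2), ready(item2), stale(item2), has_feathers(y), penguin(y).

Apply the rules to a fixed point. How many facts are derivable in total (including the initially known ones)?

Round 1 fires R2, R5, R6, R9, giving blue(y), mammal(y), active(y), flagged(item2).
Round 2 fires R3, R8, giving red(item2), swims(y).
Round 3 fires R4, giving hot(item2).
Closure: {active(y), blue(y), closed(item2), cold(item2), flagged(item2), has_feathers(y), hot(item2), mammal(y), metal(item2), open(item2), penguin(y), ready(item2), red(item2), signed(item2), stale(item2), swims(y)} — 16 facts.

16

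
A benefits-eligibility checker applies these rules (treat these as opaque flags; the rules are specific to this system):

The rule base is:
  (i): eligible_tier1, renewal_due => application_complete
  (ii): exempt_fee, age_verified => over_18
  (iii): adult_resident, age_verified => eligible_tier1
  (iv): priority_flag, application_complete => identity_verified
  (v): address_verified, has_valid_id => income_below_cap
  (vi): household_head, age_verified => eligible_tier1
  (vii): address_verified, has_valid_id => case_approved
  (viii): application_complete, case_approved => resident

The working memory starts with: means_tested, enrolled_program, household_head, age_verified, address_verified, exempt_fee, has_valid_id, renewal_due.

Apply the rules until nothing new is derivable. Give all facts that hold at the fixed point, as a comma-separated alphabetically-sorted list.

[1] (ii) [exempt_fee, age_verified => over_18]; (v) [address_verified, has_valid_id => income_below_cap]; (vi) [household_head, age_verified => eligible_tier1]; (vii) [address_verified, has_valid_id => case_approved]. ⇒ new: over_18, income_below_cap, eligible_tier1, case_approved.
[2] (i) [eligible_tier1, renewal_due => application_complete]. ⇒ new: application_complete.
[3] (viii) [application_complete, case_approved => resident]. ⇒ new: resident.

address_verified, age_verified, application_complete, case_approved, eligible_tier1, enrolled_program, exempt_fee, has_valid_id, household_head, income_below_cap, means_tested, over_18, renewal_due, resident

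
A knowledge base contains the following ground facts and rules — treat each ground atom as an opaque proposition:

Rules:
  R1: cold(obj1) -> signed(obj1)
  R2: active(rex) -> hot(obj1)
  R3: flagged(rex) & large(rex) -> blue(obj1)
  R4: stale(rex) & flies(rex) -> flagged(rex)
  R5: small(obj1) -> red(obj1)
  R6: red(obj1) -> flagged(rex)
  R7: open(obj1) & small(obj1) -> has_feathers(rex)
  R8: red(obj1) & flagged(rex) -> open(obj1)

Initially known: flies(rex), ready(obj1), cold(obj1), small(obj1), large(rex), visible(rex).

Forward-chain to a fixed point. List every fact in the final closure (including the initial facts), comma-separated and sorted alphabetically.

blue(obj1), cold(obj1), flagged(rex), flies(rex), has_feathers(rex), large(rex), open(obj1), ready(obj1), red(obj1), signed(obj1), small(obj1), visible(rex)

Round 1 — R1, R5, derive signed(obj1), red(obj1).
Round 2 — R6, derive flagged(rex).
Round 3 — R3, R8, derive blue(obj1), open(obj1).
Round 4 — R7, derive has_feathers(rex).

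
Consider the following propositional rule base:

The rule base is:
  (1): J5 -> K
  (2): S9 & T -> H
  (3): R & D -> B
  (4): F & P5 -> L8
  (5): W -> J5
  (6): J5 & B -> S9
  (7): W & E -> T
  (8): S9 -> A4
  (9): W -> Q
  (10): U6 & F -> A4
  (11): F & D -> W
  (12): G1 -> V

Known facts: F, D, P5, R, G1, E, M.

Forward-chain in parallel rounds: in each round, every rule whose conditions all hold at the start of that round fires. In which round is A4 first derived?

Round 1 — (3), (4), (11), (12), derive B, L8, W, V.
Round 2 — (5), (7), (9), derive J5, T, Q.
Round 3 — (1), (6), derive K, S9.
Round 4 — (2), (8), derive H, A4.
A4 first appears in round 4.

4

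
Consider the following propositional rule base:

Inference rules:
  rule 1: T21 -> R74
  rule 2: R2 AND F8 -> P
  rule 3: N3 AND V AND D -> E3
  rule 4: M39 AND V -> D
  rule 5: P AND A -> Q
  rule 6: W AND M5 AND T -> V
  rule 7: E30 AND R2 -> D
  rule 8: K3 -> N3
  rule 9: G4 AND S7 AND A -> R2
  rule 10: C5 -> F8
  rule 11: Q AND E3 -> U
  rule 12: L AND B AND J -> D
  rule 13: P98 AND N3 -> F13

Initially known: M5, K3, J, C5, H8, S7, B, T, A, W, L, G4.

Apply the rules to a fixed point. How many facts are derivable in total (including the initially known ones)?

21

Round 1: rule 6 [W AND M5 AND T -> V]; rule 8 [K3 -> N3]; rule 9 [G4 AND S7 AND A -> R2]; rule 10 [C5 -> F8]; rule 12 [L AND B AND J -> D]. New: V, N3, R2, F8, D.
Round 2: rule 2 [R2 AND F8 -> P]; rule 3 [N3 AND V AND D -> E3]. New: P, E3.
Round 3: rule 5 [P AND A -> Q]. New: Q.
Round 4: rule 11 [Q AND E3 -> U]. New: U.
Closure: {A, B, C5, D, E3, F8, G4, H8, J, K3, L, M5, N3, P, Q, R2, S7, T, U, V, W} — 21 facts.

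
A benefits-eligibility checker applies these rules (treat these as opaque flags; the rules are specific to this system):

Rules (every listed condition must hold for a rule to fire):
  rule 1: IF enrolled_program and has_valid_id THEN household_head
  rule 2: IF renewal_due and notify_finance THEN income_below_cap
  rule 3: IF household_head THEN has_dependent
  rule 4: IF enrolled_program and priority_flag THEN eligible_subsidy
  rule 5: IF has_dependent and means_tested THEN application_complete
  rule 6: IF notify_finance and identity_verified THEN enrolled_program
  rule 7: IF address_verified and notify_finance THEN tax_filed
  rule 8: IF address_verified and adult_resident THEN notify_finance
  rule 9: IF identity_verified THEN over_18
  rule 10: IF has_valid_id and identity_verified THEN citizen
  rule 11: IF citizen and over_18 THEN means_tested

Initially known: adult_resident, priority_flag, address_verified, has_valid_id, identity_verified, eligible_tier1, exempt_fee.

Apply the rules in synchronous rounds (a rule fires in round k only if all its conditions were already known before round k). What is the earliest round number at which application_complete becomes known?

Round 1: rule 8 [IF address_verified and adult_resident THEN notify_finance]; rule 9 [IF identity_verified THEN over_18]; rule 10 [IF has_valid_id and identity_verified THEN citizen]. Adds notify_finance, over_18, citizen.
Round 2: rule 6 [IF notify_finance and identity_verified THEN enrolled_program]; rule 7 [IF address_verified and notify_finance THEN tax_filed]; rule 11 [IF citizen and over_18 THEN means_tested]. Adds enrolled_program, tax_filed, means_tested.
Round 3: rule 1 [IF enrolled_program and has_valid_id THEN household_head]; rule 4 [IF enrolled_program and priority_flag THEN eligible_subsidy]. Adds household_head, eligible_subsidy.
Round 4: rule 3 [IF household_head THEN has_dependent]. Adds has_dependent.
Round 5: rule 5 [IF has_dependent and means_tested THEN application_complete]. Adds application_complete.
application_complete first appears in round 5.

5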